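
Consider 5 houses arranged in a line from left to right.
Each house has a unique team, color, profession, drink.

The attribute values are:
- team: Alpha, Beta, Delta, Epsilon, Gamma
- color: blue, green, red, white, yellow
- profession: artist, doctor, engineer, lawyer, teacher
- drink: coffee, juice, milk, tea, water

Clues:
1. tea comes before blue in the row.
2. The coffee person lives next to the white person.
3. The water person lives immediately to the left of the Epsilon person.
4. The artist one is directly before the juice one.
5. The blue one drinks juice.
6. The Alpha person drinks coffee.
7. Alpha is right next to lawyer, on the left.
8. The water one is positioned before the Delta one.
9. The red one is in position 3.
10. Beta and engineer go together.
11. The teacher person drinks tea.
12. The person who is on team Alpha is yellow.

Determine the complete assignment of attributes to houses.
Solution:

House | Team | Color | Profession | Drink
-----------------------------------------
  1   | Alpha | yellow | doctor | coffee
  2   | Gamma | white | lawyer | water
  3   | Epsilon | red | teacher | tea
  4   | Delta | green | artist | milk
  5   | Beta | blue | engineer | juice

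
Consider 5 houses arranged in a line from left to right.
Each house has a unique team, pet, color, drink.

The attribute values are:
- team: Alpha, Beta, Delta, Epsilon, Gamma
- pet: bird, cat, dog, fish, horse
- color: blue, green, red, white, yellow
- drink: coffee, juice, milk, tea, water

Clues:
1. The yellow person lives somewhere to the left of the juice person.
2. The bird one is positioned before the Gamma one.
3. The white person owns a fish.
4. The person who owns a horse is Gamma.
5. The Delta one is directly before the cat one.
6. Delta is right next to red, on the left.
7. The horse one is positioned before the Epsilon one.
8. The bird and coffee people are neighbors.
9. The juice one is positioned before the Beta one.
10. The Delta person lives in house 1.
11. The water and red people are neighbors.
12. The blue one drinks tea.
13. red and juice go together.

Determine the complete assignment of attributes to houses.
Solution:

House | Team | Pet | Color | Drink
----------------------------------
  1   | Delta | dog | yellow | water
  2   | Alpha | cat | red | juice
  3   | Beta | bird | blue | tea
  4   | Gamma | horse | green | coffee
  5   | Epsilon | fish | white | milk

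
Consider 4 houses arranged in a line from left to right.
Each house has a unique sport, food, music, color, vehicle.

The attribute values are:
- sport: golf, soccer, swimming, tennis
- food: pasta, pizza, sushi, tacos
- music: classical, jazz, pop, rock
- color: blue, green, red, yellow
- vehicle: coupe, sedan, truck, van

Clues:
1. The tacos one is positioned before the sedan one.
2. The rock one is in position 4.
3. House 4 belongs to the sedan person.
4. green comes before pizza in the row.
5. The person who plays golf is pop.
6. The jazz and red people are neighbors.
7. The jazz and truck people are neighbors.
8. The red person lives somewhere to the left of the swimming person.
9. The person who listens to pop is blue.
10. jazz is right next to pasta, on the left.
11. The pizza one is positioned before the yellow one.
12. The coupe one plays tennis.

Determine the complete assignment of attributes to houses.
Solution:

House | Sport | Food | Music | Color | Vehicle
----------------------------------------------
  1   | tennis | tacos | jazz | green | coupe
  2   | soccer | pasta | classical | red | truck
  3   | golf | pizza | pop | blue | van
  4   | swimming | sushi | rock | yellow | sedan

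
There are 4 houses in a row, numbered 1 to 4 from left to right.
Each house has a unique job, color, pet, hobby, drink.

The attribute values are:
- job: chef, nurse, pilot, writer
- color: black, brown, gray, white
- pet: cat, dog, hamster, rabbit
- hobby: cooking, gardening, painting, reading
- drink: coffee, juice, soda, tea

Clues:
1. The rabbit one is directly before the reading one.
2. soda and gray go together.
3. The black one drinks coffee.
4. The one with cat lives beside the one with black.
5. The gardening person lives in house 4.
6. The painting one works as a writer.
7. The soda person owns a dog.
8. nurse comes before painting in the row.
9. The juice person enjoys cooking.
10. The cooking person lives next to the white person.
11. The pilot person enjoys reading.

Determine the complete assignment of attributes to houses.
Solution:

House | Job | Color | Pet | Hobby | Drink
-----------------------------------------
  1   | nurse | brown | rabbit | cooking | juice
  2   | pilot | white | cat | reading | tea
  3   | writer | black | hamster | painting | coffee
  4   | chef | gray | dog | gardening | soda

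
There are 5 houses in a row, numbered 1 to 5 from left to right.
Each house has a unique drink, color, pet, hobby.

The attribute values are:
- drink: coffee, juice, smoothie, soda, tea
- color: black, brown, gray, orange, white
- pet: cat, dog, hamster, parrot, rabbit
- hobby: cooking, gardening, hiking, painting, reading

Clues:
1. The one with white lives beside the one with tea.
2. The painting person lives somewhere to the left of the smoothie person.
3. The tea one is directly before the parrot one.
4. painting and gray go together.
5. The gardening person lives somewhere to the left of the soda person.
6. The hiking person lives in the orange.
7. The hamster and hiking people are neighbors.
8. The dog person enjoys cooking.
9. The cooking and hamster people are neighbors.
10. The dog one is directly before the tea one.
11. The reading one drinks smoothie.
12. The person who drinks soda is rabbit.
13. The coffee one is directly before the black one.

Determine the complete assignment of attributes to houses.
Solution:

House | Drink | Color | Pet | Hobby
-----------------------------------
  1   | coffee | white | dog | cooking
  2   | tea | black | hamster | gardening
  3   | juice | orange | parrot | hiking
  4   | soda | gray | rabbit | painting
  5   | smoothie | brown | cat | reading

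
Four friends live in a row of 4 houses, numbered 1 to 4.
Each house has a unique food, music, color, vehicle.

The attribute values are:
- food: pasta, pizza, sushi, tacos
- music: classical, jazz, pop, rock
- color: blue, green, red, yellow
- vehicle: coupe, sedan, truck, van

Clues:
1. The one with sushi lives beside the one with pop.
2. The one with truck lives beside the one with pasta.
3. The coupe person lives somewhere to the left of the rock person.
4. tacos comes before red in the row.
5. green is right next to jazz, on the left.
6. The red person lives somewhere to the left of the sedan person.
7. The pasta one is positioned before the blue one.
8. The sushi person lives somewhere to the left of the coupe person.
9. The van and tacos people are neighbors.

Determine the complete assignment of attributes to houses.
Solution:

House | Food | Music | Color | Vehicle
--------------------------------------
  1   | sushi | classical | yellow | van
  2   | tacos | pop | green | truck
  3   | pasta | jazz | red | coupe
  4   | pizza | rock | blue | sedan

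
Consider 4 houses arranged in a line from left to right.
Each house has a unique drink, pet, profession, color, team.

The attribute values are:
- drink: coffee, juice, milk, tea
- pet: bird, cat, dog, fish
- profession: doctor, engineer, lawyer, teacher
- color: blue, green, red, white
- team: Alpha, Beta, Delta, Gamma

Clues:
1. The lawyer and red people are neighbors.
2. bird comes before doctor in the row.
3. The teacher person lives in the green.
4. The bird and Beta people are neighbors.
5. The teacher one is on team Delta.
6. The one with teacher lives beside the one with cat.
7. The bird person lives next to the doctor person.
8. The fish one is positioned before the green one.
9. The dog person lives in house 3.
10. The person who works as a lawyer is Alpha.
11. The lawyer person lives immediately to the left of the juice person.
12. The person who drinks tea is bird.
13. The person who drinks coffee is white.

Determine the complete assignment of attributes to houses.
Solution:

House | Drink | Pet | Profession | Color | Team
-----------------------------------------------
  1   | tea | bird | lawyer | blue | Alpha
  2   | juice | fish | doctor | red | Beta
  3   | milk | dog | teacher | green | Delta
  4   | coffee | cat | engineer | white | Gamma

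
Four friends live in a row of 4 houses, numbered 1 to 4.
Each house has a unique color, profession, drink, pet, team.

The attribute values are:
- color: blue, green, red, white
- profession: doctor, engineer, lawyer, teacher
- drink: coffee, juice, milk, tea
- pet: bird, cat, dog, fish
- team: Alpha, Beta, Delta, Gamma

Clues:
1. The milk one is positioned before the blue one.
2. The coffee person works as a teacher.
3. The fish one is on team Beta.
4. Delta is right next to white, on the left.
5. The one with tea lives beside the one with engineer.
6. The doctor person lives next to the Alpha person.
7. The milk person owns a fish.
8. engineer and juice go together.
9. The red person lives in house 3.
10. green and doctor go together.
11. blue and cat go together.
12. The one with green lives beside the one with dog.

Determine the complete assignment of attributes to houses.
Solution:

House | Color | Profession | Drink | Pet | Team
-----------------------------------------------
  1   | green | doctor | tea | bird | Delta
  2   | white | engineer | juice | dog | Alpha
  3   | red | lawyer | milk | fish | Beta
  4   | blue | teacher | coffee | cat | Gamma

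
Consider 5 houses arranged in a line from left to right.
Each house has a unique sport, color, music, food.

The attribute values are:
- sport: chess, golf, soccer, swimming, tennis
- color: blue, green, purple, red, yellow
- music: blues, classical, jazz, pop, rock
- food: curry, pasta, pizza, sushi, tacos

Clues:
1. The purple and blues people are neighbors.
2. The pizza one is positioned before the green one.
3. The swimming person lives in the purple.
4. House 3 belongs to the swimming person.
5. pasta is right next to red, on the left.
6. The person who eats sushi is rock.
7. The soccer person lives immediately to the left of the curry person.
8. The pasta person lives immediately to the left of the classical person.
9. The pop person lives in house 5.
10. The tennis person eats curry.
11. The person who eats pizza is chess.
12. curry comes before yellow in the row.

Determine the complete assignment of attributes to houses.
Solution:

House | Sport | Color | Music | Food
------------------------------------
  1   | soccer | blue | jazz | pasta
  2   | tennis | red | classical | curry
  3   | swimming | purple | rock | sushi
  4   | chess | yellow | blues | pizza
  5   | golf | green | pop | tacos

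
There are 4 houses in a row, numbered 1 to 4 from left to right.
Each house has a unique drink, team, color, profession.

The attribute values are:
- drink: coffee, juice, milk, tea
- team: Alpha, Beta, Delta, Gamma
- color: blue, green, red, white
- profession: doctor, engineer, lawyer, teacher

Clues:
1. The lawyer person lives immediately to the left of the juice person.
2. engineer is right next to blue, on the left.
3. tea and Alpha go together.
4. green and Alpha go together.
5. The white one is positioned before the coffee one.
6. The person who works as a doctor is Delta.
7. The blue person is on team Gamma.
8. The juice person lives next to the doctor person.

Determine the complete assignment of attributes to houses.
Solution:

House | Drink | Team | Color | Profession
-----------------------------------------
  1   | tea | Alpha | green | engineer
  2   | milk | Gamma | blue | lawyer
  3   | juice | Beta | white | teacher
  4   | coffee | Delta | red | doctor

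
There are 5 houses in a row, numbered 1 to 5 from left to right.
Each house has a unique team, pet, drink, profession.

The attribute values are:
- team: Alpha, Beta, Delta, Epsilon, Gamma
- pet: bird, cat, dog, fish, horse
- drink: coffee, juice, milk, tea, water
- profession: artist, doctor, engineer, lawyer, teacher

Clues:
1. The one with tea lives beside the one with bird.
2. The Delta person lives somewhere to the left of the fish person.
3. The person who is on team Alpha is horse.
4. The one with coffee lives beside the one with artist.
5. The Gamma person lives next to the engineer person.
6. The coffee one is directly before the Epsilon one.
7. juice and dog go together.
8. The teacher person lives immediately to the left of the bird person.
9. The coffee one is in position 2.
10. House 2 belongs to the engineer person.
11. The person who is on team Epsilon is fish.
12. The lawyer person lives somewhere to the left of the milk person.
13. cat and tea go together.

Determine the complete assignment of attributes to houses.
Solution:

House | Team | Pet | Drink | Profession
---------------------------------------
  1   | Gamma | cat | tea | teacher
  2   | Delta | bird | coffee | engineer
  3   | Epsilon | fish | water | artist
  4   | Beta | dog | juice | lawyer
  5   | Alpha | horse | milk | doctor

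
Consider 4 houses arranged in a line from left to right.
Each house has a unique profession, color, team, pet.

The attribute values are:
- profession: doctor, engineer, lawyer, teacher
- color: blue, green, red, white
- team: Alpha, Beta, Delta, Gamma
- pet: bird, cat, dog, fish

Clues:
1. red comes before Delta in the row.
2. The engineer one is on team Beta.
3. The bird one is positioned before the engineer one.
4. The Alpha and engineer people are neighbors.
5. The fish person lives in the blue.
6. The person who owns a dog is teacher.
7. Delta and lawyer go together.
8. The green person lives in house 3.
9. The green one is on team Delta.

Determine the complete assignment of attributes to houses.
Solution:

House | Profession | Color | Team | Pet
---------------------------------------
  1   | doctor | red | Alpha | bird
  2   | engineer | blue | Beta | fish
  3   | lawyer | green | Delta | cat
  4   | teacher | white | Gamma | dog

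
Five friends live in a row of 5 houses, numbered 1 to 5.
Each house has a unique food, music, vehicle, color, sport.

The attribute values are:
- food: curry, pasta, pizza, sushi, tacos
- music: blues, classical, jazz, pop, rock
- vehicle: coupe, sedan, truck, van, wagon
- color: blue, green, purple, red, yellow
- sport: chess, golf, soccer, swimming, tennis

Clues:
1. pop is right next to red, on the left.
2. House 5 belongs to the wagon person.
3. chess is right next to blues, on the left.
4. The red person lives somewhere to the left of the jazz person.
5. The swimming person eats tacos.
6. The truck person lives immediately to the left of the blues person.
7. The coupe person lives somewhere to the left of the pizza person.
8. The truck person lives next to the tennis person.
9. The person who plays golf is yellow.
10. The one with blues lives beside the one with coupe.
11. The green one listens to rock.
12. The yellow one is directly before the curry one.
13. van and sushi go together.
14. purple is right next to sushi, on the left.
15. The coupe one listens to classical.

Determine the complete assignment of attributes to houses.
Solution:

House | Food | Music | Vehicle | Color | Sport
----------------------------------------------
  1   | pasta | pop | truck | purple | chess
  2   | sushi | blues | van | red | tennis
  3   | tacos | classical | coupe | blue | swimming
  4   | pizza | jazz | sedan | yellow | golf
  5   | curry | rock | wagon | green | soccer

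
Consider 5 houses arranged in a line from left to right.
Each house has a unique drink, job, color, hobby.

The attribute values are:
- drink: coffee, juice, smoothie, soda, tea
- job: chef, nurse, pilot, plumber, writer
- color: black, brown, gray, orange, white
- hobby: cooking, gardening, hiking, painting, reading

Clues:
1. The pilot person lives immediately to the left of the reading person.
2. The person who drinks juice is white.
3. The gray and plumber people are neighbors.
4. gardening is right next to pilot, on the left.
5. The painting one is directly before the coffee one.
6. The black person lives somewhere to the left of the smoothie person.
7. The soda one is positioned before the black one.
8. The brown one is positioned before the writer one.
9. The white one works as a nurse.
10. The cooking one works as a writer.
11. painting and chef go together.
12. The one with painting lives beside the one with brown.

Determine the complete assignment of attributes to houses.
Solution:

House | Drink | Job | Color | Hobby
-----------------------------------
  1   | soda | chef | gray | painting
  2   | coffee | plumber | brown | gardening
  3   | tea | pilot | black | hiking
  4   | juice | nurse | white | reading
  5   | smoothie | writer | orange | cooking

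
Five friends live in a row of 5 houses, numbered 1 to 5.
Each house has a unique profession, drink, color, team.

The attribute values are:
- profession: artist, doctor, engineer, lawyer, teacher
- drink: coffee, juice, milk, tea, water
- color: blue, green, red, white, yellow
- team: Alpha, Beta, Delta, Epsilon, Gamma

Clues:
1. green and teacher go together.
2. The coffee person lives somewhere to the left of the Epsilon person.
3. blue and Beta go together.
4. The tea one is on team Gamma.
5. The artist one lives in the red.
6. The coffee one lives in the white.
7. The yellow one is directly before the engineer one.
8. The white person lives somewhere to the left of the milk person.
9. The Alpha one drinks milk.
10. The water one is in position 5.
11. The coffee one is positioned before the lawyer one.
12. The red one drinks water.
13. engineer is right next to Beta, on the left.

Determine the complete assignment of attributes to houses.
Solution:

House | Profession | Drink | Color | Team
-----------------------------------------
  1   | doctor | tea | yellow | Gamma
  2   | engineer | coffee | white | Delta
  3   | lawyer | juice | blue | Beta
  4   | teacher | milk | green | Alpha
  5   | artist | water | red | Epsilon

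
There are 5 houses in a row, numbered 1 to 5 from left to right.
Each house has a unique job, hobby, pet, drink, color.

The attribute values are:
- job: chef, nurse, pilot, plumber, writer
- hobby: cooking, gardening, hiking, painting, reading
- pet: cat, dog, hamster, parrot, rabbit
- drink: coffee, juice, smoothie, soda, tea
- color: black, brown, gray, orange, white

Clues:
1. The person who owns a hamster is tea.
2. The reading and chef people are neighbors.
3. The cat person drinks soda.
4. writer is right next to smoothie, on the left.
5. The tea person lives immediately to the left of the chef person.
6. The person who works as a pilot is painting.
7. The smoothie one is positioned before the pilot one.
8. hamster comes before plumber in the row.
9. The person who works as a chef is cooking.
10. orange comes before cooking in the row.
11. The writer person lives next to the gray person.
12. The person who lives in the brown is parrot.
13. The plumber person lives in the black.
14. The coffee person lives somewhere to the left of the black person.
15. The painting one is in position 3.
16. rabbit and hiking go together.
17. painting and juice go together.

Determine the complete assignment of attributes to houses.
Solution:

House | Job | Hobby | Pet | Drink | Color
-----------------------------------------
  1   | writer | reading | hamster | tea | orange
  2   | chef | cooking | dog | smoothie | gray
  3   | pilot | painting | parrot | juice | brown
  4   | nurse | hiking | rabbit | coffee | white
  5   | plumber | gardening | cat | soda | black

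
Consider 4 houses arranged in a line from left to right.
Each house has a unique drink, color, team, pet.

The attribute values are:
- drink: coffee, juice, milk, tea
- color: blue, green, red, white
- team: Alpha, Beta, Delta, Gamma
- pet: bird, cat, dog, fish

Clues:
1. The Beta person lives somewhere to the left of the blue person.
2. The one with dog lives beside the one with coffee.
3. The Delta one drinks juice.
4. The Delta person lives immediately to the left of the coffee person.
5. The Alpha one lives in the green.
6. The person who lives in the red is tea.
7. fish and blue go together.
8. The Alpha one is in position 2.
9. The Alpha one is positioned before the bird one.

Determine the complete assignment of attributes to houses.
Solution:

House | Drink | Color | Team | Pet
----------------------------------
  1   | juice | white | Delta | dog
  2   | coffee | green | Alpha | cat
  3   | tea | red | Beta | bird
  4   | milk | blue | Gamma | fish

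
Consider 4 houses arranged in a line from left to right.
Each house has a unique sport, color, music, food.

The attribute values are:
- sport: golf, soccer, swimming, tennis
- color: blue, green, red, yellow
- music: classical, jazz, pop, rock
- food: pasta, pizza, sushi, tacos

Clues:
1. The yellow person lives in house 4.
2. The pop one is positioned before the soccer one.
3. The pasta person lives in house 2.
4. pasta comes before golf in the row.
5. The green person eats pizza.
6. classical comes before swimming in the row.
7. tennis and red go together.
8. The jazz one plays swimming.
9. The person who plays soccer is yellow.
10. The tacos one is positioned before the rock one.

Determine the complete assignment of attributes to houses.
Solution:

House | Sport | Color | Music | Food
------------------------------------
  1   | tennis | red | classical | tacos
  2   | swimming | blue | jazz | pasta
  3   | golf | green | pop | pizza
  4   | soccer | yellow | rock | sushi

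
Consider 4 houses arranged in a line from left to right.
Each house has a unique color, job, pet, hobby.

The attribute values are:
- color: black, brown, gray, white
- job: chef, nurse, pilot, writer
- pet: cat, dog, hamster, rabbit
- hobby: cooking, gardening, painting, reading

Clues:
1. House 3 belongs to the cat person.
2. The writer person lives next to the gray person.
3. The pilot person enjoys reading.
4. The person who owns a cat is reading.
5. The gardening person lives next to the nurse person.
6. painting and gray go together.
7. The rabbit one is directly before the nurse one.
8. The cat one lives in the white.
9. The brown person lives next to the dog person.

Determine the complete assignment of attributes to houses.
Solution:

House | Color | Job | Pet | Hobby
---------------------------------
  1   | brown | writer | rabbit | gardening
  2   | gray | nurse | dog | painting
  3   | white | pilot | cat | reading
  4   | black | chef | hamster | cooking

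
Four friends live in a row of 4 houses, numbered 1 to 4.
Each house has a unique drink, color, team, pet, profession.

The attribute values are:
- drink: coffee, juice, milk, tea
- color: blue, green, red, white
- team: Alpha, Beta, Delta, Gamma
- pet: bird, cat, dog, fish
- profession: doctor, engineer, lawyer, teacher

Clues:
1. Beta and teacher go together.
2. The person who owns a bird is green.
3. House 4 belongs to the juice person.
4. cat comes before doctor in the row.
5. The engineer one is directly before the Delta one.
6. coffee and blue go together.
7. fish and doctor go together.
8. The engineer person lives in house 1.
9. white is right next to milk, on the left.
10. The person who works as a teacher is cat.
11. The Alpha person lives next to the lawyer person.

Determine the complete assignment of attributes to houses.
Solution:

House | Drink | Color | Team | Pet | Profession
-----------------------------------------------
  1   | tea | white | Alpha | dog | engineer
  2   | milk | green | Delta | bird | lawyer
  3   | coffee | blue | Beta | cat | teacher
  4   | juice | red | Gamma | fish | doctor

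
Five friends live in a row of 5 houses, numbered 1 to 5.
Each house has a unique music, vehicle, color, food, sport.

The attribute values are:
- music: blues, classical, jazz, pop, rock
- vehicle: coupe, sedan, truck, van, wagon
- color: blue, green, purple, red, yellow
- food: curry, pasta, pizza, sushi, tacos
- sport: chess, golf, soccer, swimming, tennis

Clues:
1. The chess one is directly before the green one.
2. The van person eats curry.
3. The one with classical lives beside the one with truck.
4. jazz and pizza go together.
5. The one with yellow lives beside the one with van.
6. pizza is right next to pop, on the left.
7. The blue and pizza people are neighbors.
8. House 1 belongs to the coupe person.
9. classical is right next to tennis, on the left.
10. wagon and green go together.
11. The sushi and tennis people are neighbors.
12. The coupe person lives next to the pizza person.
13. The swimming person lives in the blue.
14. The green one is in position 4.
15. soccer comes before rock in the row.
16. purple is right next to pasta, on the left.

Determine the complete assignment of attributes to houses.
Solution:

House | Music | Vehicle | Color | Food | Sport
----------------------------------------------
  1   | classical | coupe | blue | sushi | swimming
  2   | jazz | truck | yellow | pizza | tennis
  3   | pop | van | purple | curry | chess
  4   | blues | wagon | green | pasta | soccer
  5   | rock | sedan | red | tacos | golf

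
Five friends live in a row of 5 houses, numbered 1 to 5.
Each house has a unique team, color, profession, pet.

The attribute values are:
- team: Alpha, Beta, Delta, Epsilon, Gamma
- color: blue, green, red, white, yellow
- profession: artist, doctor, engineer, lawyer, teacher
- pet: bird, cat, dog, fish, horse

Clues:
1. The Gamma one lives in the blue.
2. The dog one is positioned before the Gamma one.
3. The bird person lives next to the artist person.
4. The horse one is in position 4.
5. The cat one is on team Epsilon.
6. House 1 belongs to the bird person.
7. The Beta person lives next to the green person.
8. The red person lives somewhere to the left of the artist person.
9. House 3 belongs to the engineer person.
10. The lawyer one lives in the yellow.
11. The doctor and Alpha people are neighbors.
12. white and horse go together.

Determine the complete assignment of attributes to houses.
Solution:

House | Team | Color | Profession | Pet
---------------------------------------
  1   | Beta | red | doctor | bird
  2   | Alpha | green | artist | dog
  3   | Gamma | blue | engineer | fish
  4   | Delta | white | teacher | horse
  5   | Epsilon | yellow | lawyer | cat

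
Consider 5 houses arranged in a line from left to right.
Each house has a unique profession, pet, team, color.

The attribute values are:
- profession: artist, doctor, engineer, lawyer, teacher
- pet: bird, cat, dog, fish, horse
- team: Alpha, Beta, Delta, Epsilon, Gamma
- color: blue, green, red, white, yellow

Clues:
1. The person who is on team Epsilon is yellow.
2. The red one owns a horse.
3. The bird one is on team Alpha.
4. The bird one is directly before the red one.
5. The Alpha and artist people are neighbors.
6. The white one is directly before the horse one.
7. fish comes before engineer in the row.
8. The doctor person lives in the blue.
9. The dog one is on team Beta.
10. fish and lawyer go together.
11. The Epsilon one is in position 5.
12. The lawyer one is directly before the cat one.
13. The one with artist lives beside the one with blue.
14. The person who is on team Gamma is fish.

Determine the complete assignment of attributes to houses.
Solution:

House | Profession | Pet | Team | Color
---------------------------------------
  1   | teacher | bird | Alpha | white
  2   | artist | horse | Delta | red
  3   | doctor | dog | Beta | blue
  4   | lawyer | fish | Gamma | green
  5   | engineer | cat | Epsilon | yellow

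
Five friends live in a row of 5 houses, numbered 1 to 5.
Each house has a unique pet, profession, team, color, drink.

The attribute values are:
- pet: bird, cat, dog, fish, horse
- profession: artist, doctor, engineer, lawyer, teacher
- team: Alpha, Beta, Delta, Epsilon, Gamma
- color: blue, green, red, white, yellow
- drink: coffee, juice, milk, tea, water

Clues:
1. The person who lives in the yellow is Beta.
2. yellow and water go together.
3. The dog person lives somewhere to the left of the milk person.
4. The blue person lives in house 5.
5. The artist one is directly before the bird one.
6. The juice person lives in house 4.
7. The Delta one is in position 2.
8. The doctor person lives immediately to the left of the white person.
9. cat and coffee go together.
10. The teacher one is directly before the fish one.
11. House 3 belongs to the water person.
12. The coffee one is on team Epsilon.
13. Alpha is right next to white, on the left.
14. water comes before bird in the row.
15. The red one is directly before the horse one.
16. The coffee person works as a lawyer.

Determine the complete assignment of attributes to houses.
Solution:

House | Pet | Profession | Team | Color | Drink
-----------------------------------------------
  1   | dog | doctor | Alpha | red | tea
  2   | horse | teacher | Delta | white | milk
  3   | fish | artist | Beta | yellow | water
  4   | bird | engineer | Gamma | green | juice
  5   | cat | lawyer | Epsilon | blue | coffee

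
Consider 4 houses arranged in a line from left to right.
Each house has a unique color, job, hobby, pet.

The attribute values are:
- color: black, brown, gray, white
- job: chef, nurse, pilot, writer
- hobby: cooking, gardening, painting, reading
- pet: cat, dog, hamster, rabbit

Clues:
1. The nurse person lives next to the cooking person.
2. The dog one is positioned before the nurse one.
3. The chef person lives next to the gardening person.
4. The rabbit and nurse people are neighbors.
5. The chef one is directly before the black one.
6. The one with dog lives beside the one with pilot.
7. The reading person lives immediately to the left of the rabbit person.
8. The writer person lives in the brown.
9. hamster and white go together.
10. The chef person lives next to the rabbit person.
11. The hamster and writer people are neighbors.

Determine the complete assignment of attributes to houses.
Solution:

House | Color | Job | Hobby | Pet
---------------------------------
  1   | gray | chef | reading | dog
  2   | black | pilot | gardening | rabbit
  3   | white | nurse | painting | hamster
  4   | brown | writer | cooking | cat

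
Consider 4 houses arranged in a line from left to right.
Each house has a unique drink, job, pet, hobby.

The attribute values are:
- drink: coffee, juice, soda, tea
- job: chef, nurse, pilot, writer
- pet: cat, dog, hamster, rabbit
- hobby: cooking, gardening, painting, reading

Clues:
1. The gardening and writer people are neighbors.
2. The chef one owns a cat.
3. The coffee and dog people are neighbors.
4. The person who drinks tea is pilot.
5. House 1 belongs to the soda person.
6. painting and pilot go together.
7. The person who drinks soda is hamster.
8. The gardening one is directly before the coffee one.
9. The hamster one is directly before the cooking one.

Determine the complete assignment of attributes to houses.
Solution:

House | Drink | Job | Pet | Hobby
---------------------------------
  1   | soda | nurse | hamster | gardening
  2   | coffee | writer | rabbit | cooking
  3   | tea | pilot | dog | painting
  4   | juice | chef | cat | reading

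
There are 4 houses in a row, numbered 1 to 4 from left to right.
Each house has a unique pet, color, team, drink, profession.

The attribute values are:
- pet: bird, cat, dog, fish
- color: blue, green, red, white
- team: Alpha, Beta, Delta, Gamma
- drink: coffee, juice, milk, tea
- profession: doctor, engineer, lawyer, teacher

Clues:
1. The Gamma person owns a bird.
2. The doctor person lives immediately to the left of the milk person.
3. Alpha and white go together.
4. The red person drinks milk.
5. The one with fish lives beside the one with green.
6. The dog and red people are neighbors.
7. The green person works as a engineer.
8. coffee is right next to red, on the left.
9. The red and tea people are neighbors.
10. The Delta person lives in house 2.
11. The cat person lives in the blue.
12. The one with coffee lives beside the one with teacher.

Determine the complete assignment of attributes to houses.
Solution:

House | Pet | Color | Team | Drink | Profession
-----------------------------------------------
  1   | dog | white | Alpha | coffee | doctor
  2   | fish | red | Delta | milk | teacher
  3   | bird | green | Gamma | tea | engineer
  4   | cat | blue | Beta | juice | lawyer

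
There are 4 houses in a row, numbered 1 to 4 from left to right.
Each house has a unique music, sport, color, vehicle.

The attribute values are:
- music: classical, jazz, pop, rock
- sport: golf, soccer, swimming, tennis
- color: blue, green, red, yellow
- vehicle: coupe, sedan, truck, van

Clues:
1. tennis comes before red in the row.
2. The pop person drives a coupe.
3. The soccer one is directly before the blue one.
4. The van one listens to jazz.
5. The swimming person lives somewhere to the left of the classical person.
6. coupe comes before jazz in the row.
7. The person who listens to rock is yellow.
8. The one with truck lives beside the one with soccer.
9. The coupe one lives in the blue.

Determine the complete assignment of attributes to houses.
Solution:

House | Music | Sport | Color | Vehicle
---------------------------------------
  1   | rock | swimming | yellow | truck
  2   | classical | soccer | green | sedan
  3   | pop | tennis | blue | coupe
  4   | jazz | golf | red | van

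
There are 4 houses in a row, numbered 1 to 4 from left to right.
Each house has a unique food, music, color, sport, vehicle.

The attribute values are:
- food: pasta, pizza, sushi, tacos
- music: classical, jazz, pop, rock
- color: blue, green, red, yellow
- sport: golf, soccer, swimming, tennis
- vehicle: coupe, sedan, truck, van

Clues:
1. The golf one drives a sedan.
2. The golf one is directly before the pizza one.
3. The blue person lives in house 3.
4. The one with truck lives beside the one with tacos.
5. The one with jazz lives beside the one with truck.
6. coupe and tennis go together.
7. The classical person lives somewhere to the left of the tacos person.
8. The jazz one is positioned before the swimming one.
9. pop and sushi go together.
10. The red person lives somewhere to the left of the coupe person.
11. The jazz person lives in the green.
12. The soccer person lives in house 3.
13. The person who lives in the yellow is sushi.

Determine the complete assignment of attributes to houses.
Solution:

House | Food | Music | Color | Sport | Vehicle
----------------------------------------------
  1   | pasta | jazz | green | golf | sedan
  2   | pizza | classical | red | swimming | truck
  3   | tacos | rock | blue | soccer | van
  4   | sushi | pop | yellow | tennis | coupe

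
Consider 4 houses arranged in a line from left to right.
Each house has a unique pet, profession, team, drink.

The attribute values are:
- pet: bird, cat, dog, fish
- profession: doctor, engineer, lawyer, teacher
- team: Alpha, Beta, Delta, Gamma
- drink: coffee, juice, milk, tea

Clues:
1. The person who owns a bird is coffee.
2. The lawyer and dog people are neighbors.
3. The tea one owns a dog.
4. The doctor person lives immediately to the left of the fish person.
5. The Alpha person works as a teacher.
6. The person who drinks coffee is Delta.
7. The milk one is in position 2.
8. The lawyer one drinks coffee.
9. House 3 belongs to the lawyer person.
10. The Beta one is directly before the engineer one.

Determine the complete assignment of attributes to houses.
Solution:

House | Pet | Profession | Team | Drink
---------------------------------------
  1   | cat | doctor | Beta | juice
  2   | fish | engineer | Gamma | milk
  3   | bird | lawyer | Delta | coffee
  4   | dog | teacher | Alpha | tea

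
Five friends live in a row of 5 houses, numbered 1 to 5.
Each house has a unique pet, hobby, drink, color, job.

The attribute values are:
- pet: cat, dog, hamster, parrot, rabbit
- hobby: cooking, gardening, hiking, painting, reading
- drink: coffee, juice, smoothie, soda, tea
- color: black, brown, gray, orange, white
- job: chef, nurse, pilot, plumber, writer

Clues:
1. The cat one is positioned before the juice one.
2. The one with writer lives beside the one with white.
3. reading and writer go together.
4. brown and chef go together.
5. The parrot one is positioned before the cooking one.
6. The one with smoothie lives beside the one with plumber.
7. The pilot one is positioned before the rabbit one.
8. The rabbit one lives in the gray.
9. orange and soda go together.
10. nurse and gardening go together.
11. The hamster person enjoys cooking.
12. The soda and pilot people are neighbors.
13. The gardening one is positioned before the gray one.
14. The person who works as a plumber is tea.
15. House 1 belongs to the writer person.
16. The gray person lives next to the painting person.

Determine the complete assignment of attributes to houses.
Solution:

House | Pet | Hobby | Drink | Color | Job
-----------------------------------------
  1   | parrot | reading | soda | orange | writer
  2   | hamster | cooking | coffee | white | pilot
  3   | cat | gardening | smoothie | black | nurse
  4   | rabbit | hiking | tea | gray | plumber
  5   | dog | painting | juice | brown | chef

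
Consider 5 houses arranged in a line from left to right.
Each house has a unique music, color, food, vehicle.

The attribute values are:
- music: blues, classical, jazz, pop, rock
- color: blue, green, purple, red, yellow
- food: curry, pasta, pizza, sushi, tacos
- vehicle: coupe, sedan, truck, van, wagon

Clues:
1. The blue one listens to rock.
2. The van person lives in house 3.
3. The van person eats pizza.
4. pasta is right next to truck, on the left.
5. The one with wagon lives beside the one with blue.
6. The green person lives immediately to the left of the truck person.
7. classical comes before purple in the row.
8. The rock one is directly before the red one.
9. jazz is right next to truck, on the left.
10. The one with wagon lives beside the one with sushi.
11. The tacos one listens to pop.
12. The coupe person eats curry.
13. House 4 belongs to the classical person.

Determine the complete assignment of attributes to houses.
Solution:

House | Music | Color | Food | Vehicle
--------------------------------------
  1   | jazz | green | pasta | wagon
  2   | rock | blue | sushi | truck
  3   | blues | red | pizza | van
  4   | classical | yellow | curry | coupe
  5   | pop | purple | tacos | sedan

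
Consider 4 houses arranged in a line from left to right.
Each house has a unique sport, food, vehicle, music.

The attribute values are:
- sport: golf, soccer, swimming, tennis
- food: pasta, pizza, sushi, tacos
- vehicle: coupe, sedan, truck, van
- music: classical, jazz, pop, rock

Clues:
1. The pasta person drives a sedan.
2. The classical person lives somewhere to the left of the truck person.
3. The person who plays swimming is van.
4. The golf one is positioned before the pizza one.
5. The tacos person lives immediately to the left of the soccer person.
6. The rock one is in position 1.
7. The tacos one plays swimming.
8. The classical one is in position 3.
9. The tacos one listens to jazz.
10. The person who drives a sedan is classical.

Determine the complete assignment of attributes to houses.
Solution:

House | Sport | Food | Vehicle | Music
--------------------------------------
  1   | golf | sushi | coupe | rock
  2   | swimming | tacos | van | jazz
  3   | soccer | pasta | sedan | classical
  4   | tennis | pizza | truck | pop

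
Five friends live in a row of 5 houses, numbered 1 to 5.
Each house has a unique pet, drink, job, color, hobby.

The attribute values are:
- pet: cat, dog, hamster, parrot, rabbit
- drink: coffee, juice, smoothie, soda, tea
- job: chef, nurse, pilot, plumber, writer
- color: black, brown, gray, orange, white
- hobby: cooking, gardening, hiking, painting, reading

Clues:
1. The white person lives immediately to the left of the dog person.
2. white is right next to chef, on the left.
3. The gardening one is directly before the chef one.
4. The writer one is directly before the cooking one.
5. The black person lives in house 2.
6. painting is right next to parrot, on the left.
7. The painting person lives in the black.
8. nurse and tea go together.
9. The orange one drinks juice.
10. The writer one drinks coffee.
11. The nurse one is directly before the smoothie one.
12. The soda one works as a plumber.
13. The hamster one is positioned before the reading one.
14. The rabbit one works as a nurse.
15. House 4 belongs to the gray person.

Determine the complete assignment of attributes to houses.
Solution:

House | Pet | Drink | Job | Color | Hobby
-----------------------------------------
  1   | rabbit | tea | nurse | white | gardening
  2   | dog | smoothie | chef | black | painting
  3   | parrot | coffee | writer | brown | hiking
  4   | hamster | soda | plumber | gray | cooking
  5   | cat | juice | pilot | orange | reading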